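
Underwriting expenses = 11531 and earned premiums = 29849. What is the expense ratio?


Expense ratio = expenses / premiums
= 11531 / 29849
= 0.3863


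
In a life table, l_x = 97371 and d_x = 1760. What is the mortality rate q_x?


q_x = d_x / l_x
= 1760 / 97371
= 0.0181


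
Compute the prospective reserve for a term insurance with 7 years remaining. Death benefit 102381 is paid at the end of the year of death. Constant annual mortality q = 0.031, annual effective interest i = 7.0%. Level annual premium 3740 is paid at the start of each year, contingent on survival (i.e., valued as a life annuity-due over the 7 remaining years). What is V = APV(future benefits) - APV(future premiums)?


v = 1/(1+i) = 0.934579
APV(future benefits) per unit = sum_{k=0}^{6} k_p_x * q * v^(k+1) = 0.153603
APV(future benefits) = 102381 * 0.153603 = 15726.0391
Life annuity-due factor ä_{x:7} = sum_{k=0}^{6} k_p_x * v^k = 5.301784
APV(future premiums) = 3740 * 5.301784 = 19828.6738
V = 15726.0391 - 19828.6738
= -4102.6348


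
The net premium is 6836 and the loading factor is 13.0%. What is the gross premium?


Gross = net * (1 + loading)
= 6836 * (1 + 0.13)
= 6836 * 1.13
= 7724.68


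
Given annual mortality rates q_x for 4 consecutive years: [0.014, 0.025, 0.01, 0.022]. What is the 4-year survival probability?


p_k = 1 - q_k for each year
Survival = product of (1 - q_k)
= 0.986 * 0.975 * 0.99 * 0.978
= 0.9308


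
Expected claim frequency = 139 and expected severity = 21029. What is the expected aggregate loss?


E[S] = E[N] * E[X]
= 139 * 21029
= 2.9230e+06


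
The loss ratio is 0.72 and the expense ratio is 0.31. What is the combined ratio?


Combined ratio = loss ratio + expense ratio
= 0.72 + 0.31
= 1.03


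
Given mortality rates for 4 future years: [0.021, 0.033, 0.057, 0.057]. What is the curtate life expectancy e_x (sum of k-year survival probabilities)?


e_x = sum_{k=1}^{n} k_p_x
k_p_x values:
  1_p_x = 0.979
  2_p_x = 0.946693
  3_p_x = 0.892731
  4_p_x = 0.841846
e_x = 3.6603


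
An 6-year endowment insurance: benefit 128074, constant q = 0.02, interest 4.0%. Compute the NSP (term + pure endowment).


Term component = 12803.3827
Pure endowment = 6_p_x * v^6 * benefit = 0.885842 * 0.790315 * 128074 = 89663.8519
NSP = 102467.2346


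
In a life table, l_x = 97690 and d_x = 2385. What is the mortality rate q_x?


q_x = d_x / l_x
= 2385 / 97690
= 0.0244


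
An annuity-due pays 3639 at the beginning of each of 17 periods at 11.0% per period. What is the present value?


PV_due = PMT * (1-(1+i)^(-n))/i * (1+i)
PV_immediate = 27470.0628
PV_due = 27470.0628 * 1.11
= 30491.7697


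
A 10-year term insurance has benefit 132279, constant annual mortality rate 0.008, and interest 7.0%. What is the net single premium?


NSP = benefit * sum_{k=0}^{n-1} k_p_x * q * v^(k+1)
With constant q=0.008, v=0.934579
Sum = 0.05445
NSP = 132279 * 0.05445
= 7202.5631


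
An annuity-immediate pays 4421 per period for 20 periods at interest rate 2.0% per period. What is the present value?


PV = PMT * (1 - (1+i)^(-n)) / i
= 4421 * (1 - (1+0.02)^(-20)) / 0.02
= 4421 * (1 - 0.672971) / 0.02
= 4421 * 16.351433
= 72289.6868


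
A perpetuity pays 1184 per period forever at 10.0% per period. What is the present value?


PV = PMT / i
= 1184 / 0.1
= 11840.0


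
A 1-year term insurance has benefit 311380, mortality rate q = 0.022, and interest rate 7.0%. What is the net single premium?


NSP = benefit * q * v
v = 1/(1+i) = 0.934579
NSP = 311380 * 0.022 * 0.934579
= 6402.2056


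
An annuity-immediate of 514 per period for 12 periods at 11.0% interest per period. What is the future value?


FV = PMT * ((1+i)^n - 1) / i
= 514 * ((1.11)^12 - 1) / 0.11
= 514 * (3.498451 - 1) / 0.11
= 11674.5782


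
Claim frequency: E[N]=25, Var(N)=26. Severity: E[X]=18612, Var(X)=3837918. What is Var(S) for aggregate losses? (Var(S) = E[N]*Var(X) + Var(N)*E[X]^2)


Var(S) = E[N]*Var(X) + Var(N)*E[X]^2
= 25*3837918 + 26*18612^2
= 95947950 + 9006570144
= 9.1025e+09


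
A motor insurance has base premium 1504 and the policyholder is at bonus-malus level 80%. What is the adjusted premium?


adjusted = base * BM_level / 100
= 1504 * 80 / 100
= 1504 * 0.8
= 1203.2


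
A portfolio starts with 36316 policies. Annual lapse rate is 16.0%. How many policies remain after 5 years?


remaining = initial * (1 - lapse)^years
= 36316 * (1 - 0.16)^5
= 36316 * 0.418212
= 15187.7849


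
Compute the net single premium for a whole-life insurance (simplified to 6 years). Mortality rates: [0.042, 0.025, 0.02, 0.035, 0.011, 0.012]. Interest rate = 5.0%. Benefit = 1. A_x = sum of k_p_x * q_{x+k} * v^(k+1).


v = 0.952381
Year 0: k_p_x=1.0, q=0.042, term=0.04
Year 1: k_p_x=0.958, q=0.025, term=0.021723
Year 2: k_p_x=0.93405, q=0.02, term=0.016137
Year 3: k_p_x=0.915369, q=0.035, term=0.026358
Year 4: k_p_x=0.883331, q=0.011, term=0.007613
Year 5: k_p_x=0.873614, q=0.012, term=0.007823
A_x = 0.1197


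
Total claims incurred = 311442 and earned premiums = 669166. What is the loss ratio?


Loss ratio = claims / premiums
= 311442 / 669166
= 0.4654


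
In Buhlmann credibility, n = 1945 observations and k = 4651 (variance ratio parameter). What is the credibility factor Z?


Z = n / (n + k)
= 1945 / (1945 + 4651)
= 1945 / 6596
= 0.2949


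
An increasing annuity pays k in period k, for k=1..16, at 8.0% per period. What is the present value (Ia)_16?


(Ia)_n = sum_{k=1}^{n} k * v^k, v = 1/(1+i)
v = 0.925926
Sum computed term by term:
(Ia)_16 = 61.1154


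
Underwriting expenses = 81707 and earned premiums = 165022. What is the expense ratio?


Expense ratio = expenses / premiums
= 81707 / 165022
= 0.4951


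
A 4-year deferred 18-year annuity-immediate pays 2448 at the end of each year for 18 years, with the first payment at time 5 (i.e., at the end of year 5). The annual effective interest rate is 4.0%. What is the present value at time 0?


PV at time 4 of the 18-year annuity-immediate:
a_n = 2448 * (1-(1+0.04)^(-18))/0.04 = 30989.959
Discount back 4 years to time 0:
PV = 30989.959 * (1+0.04)^(-4)
= 30989.959 * 0.854804
= 26490.3468


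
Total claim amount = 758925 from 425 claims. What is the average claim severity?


severity = total / number
= 758925 / 425
= 1785.7059


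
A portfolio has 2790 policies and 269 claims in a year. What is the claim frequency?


frequency = claims / policies
= 269 / 2790
= 0.0964


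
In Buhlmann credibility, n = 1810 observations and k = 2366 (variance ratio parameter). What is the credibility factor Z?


Z = n / (n + k)
= 1810 / (1810 + 2366)
= 1810 / 4176
= 0.4334


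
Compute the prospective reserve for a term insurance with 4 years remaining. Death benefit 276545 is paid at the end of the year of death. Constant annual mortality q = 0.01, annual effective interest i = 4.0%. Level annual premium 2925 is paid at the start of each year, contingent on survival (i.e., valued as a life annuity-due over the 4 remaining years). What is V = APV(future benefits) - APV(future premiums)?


v = 1/(1+i) = 0.961538
APV(future benefits) per unit = sum_{k=0}^{3} k_p_x * q * v^(k+1) = 0.035776
APV(future benefits) = 276545 * 0.035776 = 9893.5912
Life annuity-due factor ä_{x:4} = sum_{k=0}^{3} k_p_x * v^k = 3.720673
APV(future premiums) = 2925 * 3.720673 = 10882.9682
V = 9893.5912 - 10882.9682
= -989.377


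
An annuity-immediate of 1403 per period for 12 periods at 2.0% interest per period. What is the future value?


FV = PMT * ((1+i)^n - 1) / i
= 1403 * ((1.02)^12 - 1) / 0.02
= 1403 * (1.268242 - 1) / 0.02
= 18817.1619


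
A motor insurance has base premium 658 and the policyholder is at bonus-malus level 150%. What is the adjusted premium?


adjusted = base * BM_level / 100
= 658 * 150 / 100
= 658 * 1.5
= 987.0


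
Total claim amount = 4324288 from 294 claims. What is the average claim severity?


severity = total / number
= 4324288 / 294
= 14708.4626


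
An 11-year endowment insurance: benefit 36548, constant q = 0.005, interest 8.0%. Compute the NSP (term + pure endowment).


Term component = 1277.2983
Pure endowment = 11_p_x * v^11 * benefit = 0.946355 * 0.428883 * 36548 = 14833.9289
NSP = 16111.2272


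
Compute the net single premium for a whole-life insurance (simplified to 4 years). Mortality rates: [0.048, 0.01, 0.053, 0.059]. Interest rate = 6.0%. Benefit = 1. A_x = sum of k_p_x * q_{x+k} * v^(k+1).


v = 0.943396
Year 0: k_p_x=1.0, q=0.048, term=0.045283
Year 1: k_p_x=0.952, q=0.01, term=0.008473
Year 2: k_p_x=0.94248, q=0.053, term=0.04194
Year 3: k_p_x=0.892529, q=0.059, term=0.041711
A_x = 0.1374


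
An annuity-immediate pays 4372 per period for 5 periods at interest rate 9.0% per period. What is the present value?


PV = PMT * (1 - (1+i)^(-n)) / i
= 4372 * (1 - (1+0.09)^(-5)) / 0.09
= 4372 * (1 - 0.649931) / 0.09
= 4372 * 3.889651
= 17005.5553


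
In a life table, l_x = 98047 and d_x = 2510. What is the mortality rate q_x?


q_x = d_x / l_x
= 2510 / 98047
= 0.0256


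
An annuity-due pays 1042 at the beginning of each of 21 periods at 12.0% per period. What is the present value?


PV_due = PMT * (1-(1+i)^(-n))/i * (1+i)
PV_immediate = 7879.6074
PV_due = 7879.6074 * 1.12
= 8825.1603


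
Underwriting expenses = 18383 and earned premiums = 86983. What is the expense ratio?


Expense ratio = expenses / premiums
= 18383 / 86983
= 0.2113


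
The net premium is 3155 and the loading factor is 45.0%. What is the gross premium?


Gross = net * (1 + loading)
= 3155 * (1 + 0.45)
= 3155 * 1.45
= 4574.75


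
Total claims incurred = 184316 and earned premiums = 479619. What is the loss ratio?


Loss ratio = claims / premiums
= 184316 / 479619
= 0.3843


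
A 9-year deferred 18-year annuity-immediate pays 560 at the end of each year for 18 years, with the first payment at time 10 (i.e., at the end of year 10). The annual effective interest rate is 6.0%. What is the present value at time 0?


PV at time 9 of the 18-year annuity-immediate:
a_n = 560 * (1-(1+0.06)^(-18))/0.06 = 6063.4579
Discount back 9 years to time 0:
PV = 6063.4579 * (1+0.06)^(-9)
= 6063.4579 * 0.591898
= 3588.9514


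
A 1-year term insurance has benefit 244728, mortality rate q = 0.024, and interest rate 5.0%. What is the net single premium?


NSP = benefit * q * v
v = 1/(1+i) = 0.952381
NSP = 244728 * 0.024 * 0.952381
= 5593.7829


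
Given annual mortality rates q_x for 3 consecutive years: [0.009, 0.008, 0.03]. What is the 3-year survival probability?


p_k = 1 - q_k for each year
Survival = product of (1 - q_k)
= 0.991 * 0.992 * 0.97
= 0.9536


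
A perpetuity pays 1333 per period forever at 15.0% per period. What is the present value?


PV = PMT / i
= 1333 / 0.15
= 8886.6667


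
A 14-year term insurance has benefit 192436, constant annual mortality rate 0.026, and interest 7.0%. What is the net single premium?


NSP = benefit * sum_{k=0}^{n-1} k_p_x * q * v^(k+1)
With constant q=0.026, v=0.934579
Sum = 0.198197
NSP = 192436 * 0.198197
= 38140.215


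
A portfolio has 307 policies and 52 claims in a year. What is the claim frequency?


frequency = claims / policies
= 52 / 307
= 0.1694


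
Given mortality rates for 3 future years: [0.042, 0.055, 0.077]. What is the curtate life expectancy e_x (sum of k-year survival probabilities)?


e_x = sum_{k=1}^{n} k_p_x
k_p_x values:
  1_p_x = 0.958
  2_p_x = 0.90531
  3_p_x = 0.835601
e_x = 2.6989


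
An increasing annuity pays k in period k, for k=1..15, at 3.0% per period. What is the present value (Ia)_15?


(Ia)_n = sum_{k=1}^{n} k * v^k, v = 1/(1+i)
v = 0.970874
Sum computed term by term:
(Ia)_15 = 88.9381


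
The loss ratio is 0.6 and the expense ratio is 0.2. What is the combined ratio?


Combined ratio = loss ratio + expense ratio
= 0.6 + 0.2
= 0.8


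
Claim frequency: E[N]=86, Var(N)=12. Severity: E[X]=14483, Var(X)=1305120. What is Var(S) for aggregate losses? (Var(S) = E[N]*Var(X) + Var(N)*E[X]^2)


Var(S) = E[N]*Var(X) + Var(N)*E[X]^2
= 86*1305120 + 12*14483^2
= 112240320 + 2517087468
= 2.6293e+09


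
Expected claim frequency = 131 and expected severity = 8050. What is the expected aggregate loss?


E[S] = E[N] * E[X]
= 131 * 8050
= 1.0546e+06


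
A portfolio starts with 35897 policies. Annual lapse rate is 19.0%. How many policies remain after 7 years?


remaining = initial * (1 - lapse)^years
= 35897 * (1 - 0.19)^7
= 35897 * 0.228768
= 8212.0822


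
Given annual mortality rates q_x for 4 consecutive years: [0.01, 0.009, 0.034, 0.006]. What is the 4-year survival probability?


p_k = 1 - q_k for each year
Survival = product of (1 - q_k)
= 0.99 * 0.991 * 0.966 * 0.994
= 0.942


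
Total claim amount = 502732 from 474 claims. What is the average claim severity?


severity = total / number
= 502732 / 474
= 1060.616


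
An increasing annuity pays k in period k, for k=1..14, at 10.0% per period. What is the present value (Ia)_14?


(Ia)_n = sum_{k=1}^{n} k * v^k, v = 1/(1+i)
v = 0.909091
Sum computed term by term:
(Ia)_14 = 44.1672


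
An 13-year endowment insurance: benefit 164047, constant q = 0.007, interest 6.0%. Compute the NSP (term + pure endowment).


Term component = 9804.9921
Pure endowment = 13_p_x * v^13 * benefit = 0.912726 * 0.468839 * 164047 = 70199.2181
NSP = 80004.2102


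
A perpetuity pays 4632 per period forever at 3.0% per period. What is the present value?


PV = PMT / i
= 4632 / 0.03
= 154400.0


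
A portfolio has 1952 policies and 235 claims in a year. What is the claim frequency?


frequency = claims / policies
= 235 / 1952
= 0.1204


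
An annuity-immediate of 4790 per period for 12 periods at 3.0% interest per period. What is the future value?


FV = PMT * ((1+i)^n - 1) / i
= 4790 * ((1.03)^12 - 1) / 0.03
= 4790 * (1.425761 - 1) / 0.03
= 67979.8216


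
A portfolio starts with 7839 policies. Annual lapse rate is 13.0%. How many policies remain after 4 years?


remaining = initial * (1 - lapse)^years
= 7839 * (1 - 0.13)^4
= 7839 * 0.572898
= 4490.9444


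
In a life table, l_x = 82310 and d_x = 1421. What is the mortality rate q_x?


q_x = d_x / l_x
= 1421 / 82310
= 0.0173


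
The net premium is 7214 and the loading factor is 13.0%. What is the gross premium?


Gross = net * (1 + loading)
= 7214 * (1 + 0.13)
= 7214 * 1.13
= 8151.82


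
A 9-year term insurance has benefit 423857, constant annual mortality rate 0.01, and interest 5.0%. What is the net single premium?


NSP = benefit * sum_{k=0}^{n-1} k_p_x * q * v^(k+1)
With constant q=0.01, v=0.952381
Sum = 0.068523
NSP = 423857 * 0.068523
= 29043.9982


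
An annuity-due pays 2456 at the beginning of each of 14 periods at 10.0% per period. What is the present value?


PV_due = PMT * (1-(1+i)^(-n))/i * (1+i)
PV_immediate = 18092.5844
PV_due = 18092.5844 * 1.1
= 19901.8428


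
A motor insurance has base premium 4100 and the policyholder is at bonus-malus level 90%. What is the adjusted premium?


adjusted = base * BM_level / 100
= 4100 * 90 / 100
= 4100 * 0.9
= 3690.0


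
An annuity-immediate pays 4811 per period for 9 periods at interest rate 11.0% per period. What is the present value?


PV = PMT * (1 - (1+i)^(-n)) / i
= 4811 * (1 - (1+0.11)^(-9)) / 0.11
= 4811 * (1 - 0.390925) / 0.11
= 4811 * 5.537048
= 26638.7357


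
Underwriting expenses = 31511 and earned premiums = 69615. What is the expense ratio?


Expense ratio = expenses / premiums
= 31511 / 69615
= 0.4526


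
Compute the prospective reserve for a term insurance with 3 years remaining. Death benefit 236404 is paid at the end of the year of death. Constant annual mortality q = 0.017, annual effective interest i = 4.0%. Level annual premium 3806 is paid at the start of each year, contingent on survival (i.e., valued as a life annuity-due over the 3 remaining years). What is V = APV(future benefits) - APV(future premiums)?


v = 1/(1+i) = 0.961538
APV(future benefits) per unit = sum_{k=0}^{2} k_p_x * q * v^(k+1) = 0.0464
APV(future benefits) = 236404 * 0.0464 = 10969.1169
Life annuity-due factor ä_{x:3} = sum_{k=0}^{2} k_p_x * v^k = 2.838581
APV(future premiums) = 3806 * 2.838581 = 10803.6385
V = 10969.1169 - 10803.6385
= 165.4783


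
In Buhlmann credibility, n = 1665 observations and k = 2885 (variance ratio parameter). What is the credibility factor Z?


Z = n / (n + k)
= 1665 / (1665 + 2885)
= 1665 / 4550
= 0.3659


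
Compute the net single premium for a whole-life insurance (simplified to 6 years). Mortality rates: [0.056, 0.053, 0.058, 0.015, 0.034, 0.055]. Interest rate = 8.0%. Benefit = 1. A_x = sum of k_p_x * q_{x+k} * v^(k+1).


v = 0.925926
Year 0: k_p_x=1.0, q=0.056, term=0.051852
Year 1: k_p_x=0.944, q=0.053, term=0.042894
Year 2: k_p_x=0.893968, q=0.058, term=0.04116
Year 3: k_p_x=0.842118, q=0.015, term=0.009285
Year 4: k_p_x=0.829486, q=0.034, term=0.019194
Year 5: k_p_x=0.801284, q=0.055, term=0.027772
A_x = 0.1922


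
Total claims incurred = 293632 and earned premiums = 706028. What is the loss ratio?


Loss ratio = claims / premiums
= 293632 / 706028
= 0.4159


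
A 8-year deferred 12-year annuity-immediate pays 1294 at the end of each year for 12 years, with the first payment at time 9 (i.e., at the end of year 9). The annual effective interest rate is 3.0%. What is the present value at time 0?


PV at time 8 of the 12-year annuity-immediate:
a_n = 1294 * (1-(1+0.03)^(-12))/0.03 = 12880.4812
Discount back 8 years to time 0:
PV = 12880.4812 * (1+0.03)^(-8)
= 12880.4812 * 0.789409
= 10167.9708


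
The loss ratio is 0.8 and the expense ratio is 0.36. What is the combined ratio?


Combined ratio = loss ratio + expense ratio
= 0.8 + 0.36
= 1.16


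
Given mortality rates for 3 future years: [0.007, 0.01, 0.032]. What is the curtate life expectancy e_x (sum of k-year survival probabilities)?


e_x = sum_{k=1}^{n} k_p_x
k_p_x values:
  1_p_x = 0.993
  2_p_x = 0.98307
  3_p_x = 0.951612
e_x = 2.9277


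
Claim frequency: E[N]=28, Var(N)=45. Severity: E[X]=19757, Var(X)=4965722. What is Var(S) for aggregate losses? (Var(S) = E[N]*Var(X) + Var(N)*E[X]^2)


Var(S) = E[N]*Var(X) + Var(N)*E[X]^2
= 28*4965722 + 45*19757^2
= 139040216 + 17565257205
= 1.7704e+10


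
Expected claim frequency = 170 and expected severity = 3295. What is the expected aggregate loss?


E[S] = E[N] * E[X]
= 170 * 3295
= 560150


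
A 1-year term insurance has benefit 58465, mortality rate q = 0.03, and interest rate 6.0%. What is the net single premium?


NSP = benefit * q * v
v = 1/(1+i) = 0.943396
NSP = 58465 * 0.03 * 0.943396
= 1654.6698


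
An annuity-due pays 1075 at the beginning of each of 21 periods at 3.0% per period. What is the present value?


PV_due = PMT * (1-(1+i)^(-n))/i * (1+i)
PV_immediate = 16571.1509
PV_due = 16571.1509 * 1.03
= 17068.2855


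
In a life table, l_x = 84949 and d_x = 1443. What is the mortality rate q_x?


q_x = d_x / l_x
= 1443 / 84949
= 0.017


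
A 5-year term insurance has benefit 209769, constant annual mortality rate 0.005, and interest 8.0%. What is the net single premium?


NSP = benefit * sum_{k=0}^{n-1} k_p_x * q * v^(k+1)
With constant q=0.005, v=0.925926
Sum = 0.01978
NSP = 209769 * 0.01978
= 4149.2566


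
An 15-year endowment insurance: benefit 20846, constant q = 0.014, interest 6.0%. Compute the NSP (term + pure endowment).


Term component = 2611.8974
Pure endowment = 15_p_x * v^15 * benefit = 0.809382 * 0.417265 * 20846 = 7040.2564
NSP = 9652.1539


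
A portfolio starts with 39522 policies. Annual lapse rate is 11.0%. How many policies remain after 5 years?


remaining = initial * (1 - lapse)^years
= 39522 * (1 - 0.11)^5
= 39522 * 0.558406
= 22069.3198


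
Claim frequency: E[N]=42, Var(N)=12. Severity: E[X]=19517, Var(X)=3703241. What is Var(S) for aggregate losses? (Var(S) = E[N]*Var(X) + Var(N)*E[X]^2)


Var(S) = E[N]*Var(X) + Var(N)*E[X]^2
= 42*3703241 + 12*19517^2
= 155536122 + 4570959468
= 4.7265e+09


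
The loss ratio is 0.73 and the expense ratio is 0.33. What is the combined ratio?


Combined ratio = loss ratio + expense ratio
= 0.73 + 0.33
= 1.06


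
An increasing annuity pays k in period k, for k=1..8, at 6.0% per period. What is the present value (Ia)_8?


(Ia)_n = sum_{k=1}^{n} k * v^k, v = 1/(1+i)
v = 0.943396
Sum computed term by term:
(Ia)_8 = 26.0514


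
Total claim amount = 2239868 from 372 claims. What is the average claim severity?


severity = total / number
= 2239868 / 372
= 6021.1505


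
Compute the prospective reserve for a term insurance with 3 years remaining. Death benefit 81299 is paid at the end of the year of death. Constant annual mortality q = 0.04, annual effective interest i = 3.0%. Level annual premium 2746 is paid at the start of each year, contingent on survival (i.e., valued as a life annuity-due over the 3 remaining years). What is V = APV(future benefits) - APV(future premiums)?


v = 1/(1+i) = 0.970874
APV(future benefits) per unit = sum_{k=0}^{2} k_p_x * q * v^(k+1) = 0.108766
APV(future benefits) = 81299 * 0.108766 = 8842.6009
Life annuity-due factor ä_{x:3} = sum_{k=0}^{2} k_p_x * v^k = 2.800735
APV(future premiums) = 2746 * 2.800735 = 7690.8189
V = 8842.6009 - 7690.8189
= 1151.782


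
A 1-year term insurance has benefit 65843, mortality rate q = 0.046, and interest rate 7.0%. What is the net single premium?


NSP = benefit * q * v
v = 1/(1+i) = 0.934579
NSP = 65843 * 0.046 * 0.934579
= 2830.6336


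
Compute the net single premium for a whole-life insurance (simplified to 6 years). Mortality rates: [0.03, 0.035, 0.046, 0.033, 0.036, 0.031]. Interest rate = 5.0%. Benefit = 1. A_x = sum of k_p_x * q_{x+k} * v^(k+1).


v = 0.952381
Year 0: k_p_x=1.0, q=0.03, term=0.028571
Year 1: k_p_x=0.97, q=0.035, term=0.030794
Year 2: k_p_x=0.93605, q=0.046, term=0.037195
Year 3: k_p_x=0.892992, q=0.033, term=0.024244
Year 4: k_p_x=0.863523, q=0.036, term=0.024357
Year 5: k_p_x=0.832436, q=0.031, term=0.019256
A_x = 0.1644


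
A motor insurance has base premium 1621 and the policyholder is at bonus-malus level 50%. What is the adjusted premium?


adjusted = base * BM_level / 100
= 1621 * 50 / 100
= 1621 * 0.5
= 810.5


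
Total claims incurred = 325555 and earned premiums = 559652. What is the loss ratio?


Loss ratio = claims / premiums
= 325555 / 559652
= 0.5817


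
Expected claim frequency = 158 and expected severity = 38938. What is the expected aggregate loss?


E[S] = E[N] * E[X]
= 158 * 38938
= 6.1522e+06


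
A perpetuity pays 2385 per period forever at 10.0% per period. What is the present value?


PV = PMT / i
= 2385 / 0.1
= 23850.0


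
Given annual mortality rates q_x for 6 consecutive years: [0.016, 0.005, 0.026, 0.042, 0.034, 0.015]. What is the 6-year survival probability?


p_k = 1 - q_k for each year
Survival = product of (1 - q_k)
= 0.984 * 0.995 * 0.974 * 0.958 * 0.966 * 0.985
= 0.8693


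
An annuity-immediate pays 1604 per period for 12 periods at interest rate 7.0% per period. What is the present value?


PV = PMT * (1 - (1+i)^(-n)) / i
= 1604 * (1 - (1+0.07)^(-12)) / 0.07
= 1604 * (1 - 0.444012) / 0.07
= 1604 * 7.942686
= 12740.0688


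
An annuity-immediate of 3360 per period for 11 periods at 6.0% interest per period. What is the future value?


FV = PMT * ((1+i)^n - 1) / i
= 3360 * ((1.06)^11 - 1) / 0.06
= 3360 * (1.898299 - 1) / 0.06
= 50304.7193


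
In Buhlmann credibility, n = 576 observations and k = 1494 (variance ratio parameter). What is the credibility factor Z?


Z = n / (n + k)
= 576 / (576 + 1494)
= 576 / 2070
= 0.2783


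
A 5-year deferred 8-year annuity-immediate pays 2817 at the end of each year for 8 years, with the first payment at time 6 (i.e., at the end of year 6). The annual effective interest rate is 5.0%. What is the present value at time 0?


PV at time 5 of the 8-year annuity-immediate:
a_n = 2817 * (1-(1+0.05)^(-8))/0.05 = 18206.8703
Discount back 5 years to time 0:
PV = 18206.8703 * (1+0.05)^(-5)
= 18206.8703 * 0.783526
= 14265.5593


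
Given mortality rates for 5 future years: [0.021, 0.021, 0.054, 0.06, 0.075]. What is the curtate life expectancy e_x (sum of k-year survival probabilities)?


e_x = sum_{k=1}^{n} k_p_x
k_p_x values:
  1_p_x = 0.979
  2_p_x = 0.958441
  3_p_x = 0.906685
  4_p_x = 0.852284
  5_p_x = 0.788363
e_x = 4.4848


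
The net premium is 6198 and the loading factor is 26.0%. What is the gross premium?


Gross = net * (1 + loading)
= 6198 * (1 + 0.26)
= 6198 * 1.26
= 7809.48


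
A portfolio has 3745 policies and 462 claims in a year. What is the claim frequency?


frequency = claims / policies
= 462 / 3745
= 0.1234


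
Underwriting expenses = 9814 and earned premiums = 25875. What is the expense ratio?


Expense ratio = expenses / premiums
= 9814 / 25875
= 0.3793


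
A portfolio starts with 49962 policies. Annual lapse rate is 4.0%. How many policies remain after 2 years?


remaining = initial * (1 - lapse)^years
= 49962 * (1 - 0.04)^2
= 49962 * 0.9216
= 46044.9792


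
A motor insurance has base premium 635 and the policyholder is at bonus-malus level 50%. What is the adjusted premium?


adjusted = base * BM_level / 100
= 635 * 50 / 100
= 635 * 0.5
= 317.5


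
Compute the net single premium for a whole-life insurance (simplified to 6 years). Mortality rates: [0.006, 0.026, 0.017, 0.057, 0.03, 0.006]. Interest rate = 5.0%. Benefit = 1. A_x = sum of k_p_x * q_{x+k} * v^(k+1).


v = 0.952381
Year 0: k_p_x=1.0, q=0.006, term=0.005714
Year 1: k_p_x=0.994, q=0.026, term=0.023441
Year 2: k_p_x=0.968156, q=0.017, term=0.014218
Year 3: k_p_x=0.951697, q=0.057, term=0.044629
Year 4: k_p_x=0.897451, q=0.03, term=0.021095
Year 5: k_p_x=0.870527, q=0.006, term=0.003898
A_x = 0.113


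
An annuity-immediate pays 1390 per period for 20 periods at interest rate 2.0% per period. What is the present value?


PV = PMT * (1 - (1+i)^(-n)) / i
= 1390 * (1 - (1+0.02)^(-20)) / 0.02
= 1390 * (1 - 0.672971) / 0.02
= 1390 * 16.351433
= 22728.4923


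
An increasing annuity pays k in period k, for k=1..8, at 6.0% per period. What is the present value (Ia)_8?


(Ia)_n = sum_{k=1}^{n} k * v^k, v = 1/(1+i)
v = 0.943396
Sum computed term by term:
(Ia)_8 = 26.0514


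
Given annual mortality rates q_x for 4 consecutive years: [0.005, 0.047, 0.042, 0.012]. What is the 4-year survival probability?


p_k = 1 - q_k for each year
Survival = product of (1 - q_k)
= 0.995 * 0.953 * 0.958 * 0.988
= 0.8975


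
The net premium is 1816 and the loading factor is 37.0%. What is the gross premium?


Gross = net * (1 + loading)
= 1816 * (1 + 0.37)
= 1816 * 1.37
= 2487.92


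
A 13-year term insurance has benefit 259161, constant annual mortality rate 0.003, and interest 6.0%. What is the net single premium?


NSP = benefit * sum_{k=0}^{n-1} k_p_x * q * v^(k+1)
With constant q=0.003, v=0.943396
Sum = 0.026149
NSP = 259161 * 0.026149
= 6776.692


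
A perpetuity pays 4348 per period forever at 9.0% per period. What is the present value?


PV = PMT / i
= 4348 / 0.09
= 48311.1111


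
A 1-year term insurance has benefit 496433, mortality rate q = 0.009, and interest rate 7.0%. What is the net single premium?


NSP = benefit * q * v
v = 1/(1+i) = 0.934579
NSP = 496433 * 0.009 * 0.934579
= 4175.6047


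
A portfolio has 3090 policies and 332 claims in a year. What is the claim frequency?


frequency = claims / policies
= 332 / 3090
= 0.1074


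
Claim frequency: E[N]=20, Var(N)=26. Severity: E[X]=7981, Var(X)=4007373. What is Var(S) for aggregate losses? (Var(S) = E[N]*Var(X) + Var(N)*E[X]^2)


Var(S) = E[N]*Var(X) + Var(N)*E[X]^2
= 20*4007373 + 26*7981^2
= 80147460 + 1656105386
= 1.7363e+09


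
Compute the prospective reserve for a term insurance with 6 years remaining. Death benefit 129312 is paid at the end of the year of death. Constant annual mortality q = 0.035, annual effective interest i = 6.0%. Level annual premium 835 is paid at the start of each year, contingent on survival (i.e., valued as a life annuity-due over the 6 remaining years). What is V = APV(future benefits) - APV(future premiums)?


v = 1/(1+i) = 0.943396
APV(future benefits) per unit = sum_{k=0}^{5} k_p_x * q * v^(k+1) = 0.158685
APV(future benefits) = 129312 * 0.158685 = 20519.8724
Life annuity-due factor ä_{x:6} = sum_{k=0}^{5} k_p_x * v^k = 4.805888
APV(future premiums) = 835 * 4.805888 = 4012.9165
V = 20519.8724 - 4012.9165
= 16506.9559


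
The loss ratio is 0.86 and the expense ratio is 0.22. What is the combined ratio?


Combined ratio = loss ratio + expense ratio
= 0.86 + 0.22
= 1.08


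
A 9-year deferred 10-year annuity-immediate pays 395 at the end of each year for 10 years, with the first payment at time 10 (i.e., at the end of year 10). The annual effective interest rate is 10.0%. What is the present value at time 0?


PV at time 9 of the 10-year annuity-immediate:
a_n = 395 * (1-(1+0.1)^(-10))/0.1 = 2427.104
Discount back 9 years to time 0:
PV = 2427.104 * (1+0.1)^(-9)
= 2427.104 * 0.424098
= 1029.329


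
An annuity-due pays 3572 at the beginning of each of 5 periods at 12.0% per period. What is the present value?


PV_due = PMT * (1-(1+i)^(-n))/i * (1+i)
PV_immediate = 12876.2606
PV_due = 12876.2606 * 1.12
= 14421.4119


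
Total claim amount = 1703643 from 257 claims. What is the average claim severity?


severity = total / number
= 1703643 / 257
= 6628.9611


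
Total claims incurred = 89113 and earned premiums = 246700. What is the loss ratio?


Loss ratio = claims / premiums
= 89113 / 246700
= 0.3612


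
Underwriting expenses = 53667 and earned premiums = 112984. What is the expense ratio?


Expense ratio = expenses / premiums
= 53667 / 112984
= 0.475


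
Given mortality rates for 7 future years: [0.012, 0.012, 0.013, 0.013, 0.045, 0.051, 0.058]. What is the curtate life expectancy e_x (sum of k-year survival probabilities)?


e_x = sum_{k=1}^{n} k_p_x
k_p_x values:
  1_p_x = 0.988
  2_p_x = 0.976144
  3_p_x = 0.963454
  4_p_x = 0.950929
  5_p_x = 0.908137
  6_p_x = 0.861822
  7_p_x = 0.811837
e_x = 6.4603


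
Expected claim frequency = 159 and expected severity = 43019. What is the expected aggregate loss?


E[S] = E[N] * E[X]
= 159 * 43019
= 6.8400e+06


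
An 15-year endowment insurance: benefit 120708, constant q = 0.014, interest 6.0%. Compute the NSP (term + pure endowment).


Term component = 15124.0965
Pure endowment = 15_p_x * v^15 * benefit = 0.809382 * 0.417265 * 120708 = 40766.3472
NSP = 55890.4437


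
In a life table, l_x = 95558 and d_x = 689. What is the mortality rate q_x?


q_x = d_x / l_x
= 689 / 95558
= 0.0072


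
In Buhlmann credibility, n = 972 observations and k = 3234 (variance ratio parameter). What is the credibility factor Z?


Z = n / (n + k)
= 972 / (972 + 3234)
= 972 / 4206
= 0.2311


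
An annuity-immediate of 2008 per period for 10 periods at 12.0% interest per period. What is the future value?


FV = PMT * ((1+i)^n - 1) / i
= 2008 * ((1.12)^10 - 1) / 0.12
= 2008 * (3.105848 - 1) / 0.12
= 35237.86


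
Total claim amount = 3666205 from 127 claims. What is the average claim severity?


severity = total / number
= 3666205 / 127
= 28867.7559


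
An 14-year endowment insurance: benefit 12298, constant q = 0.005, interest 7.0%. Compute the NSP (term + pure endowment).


Term component = 523.4562
Pure endowment = 14_p_x * v^14 * benefit = 0.93223 * 0.387817 * 12298 = 4446.1564
NSP = 4969.6126


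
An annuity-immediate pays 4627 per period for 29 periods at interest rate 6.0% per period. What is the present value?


PV = PMT * (1 - (1+i)^(-n)) / i
= 4627 * (1 - (1+0.06)^(-29)) / 0.06
= 4627 * (1 - 0.184557) / 0.06
= 4627 * 13.590721
= 62884.2662


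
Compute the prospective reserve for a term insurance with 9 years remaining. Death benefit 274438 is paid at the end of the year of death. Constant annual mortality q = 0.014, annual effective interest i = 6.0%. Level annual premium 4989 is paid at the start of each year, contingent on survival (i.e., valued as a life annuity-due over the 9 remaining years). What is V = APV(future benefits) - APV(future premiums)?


v = 1/(1+i) = 0.943396
APV(future benefits) per unit = sum_{k=0}^{8} k_p_x * q * v^(k+1) = 0.090553
APV(future benefits) = 274438 * 0.090553 = 24851.2167
Life annuity-due factor ä_{x:9} = sum_{k=0}^{8} k_p_x * v^k = 6.856165
APV(future premiums) = 4989 * 6.856165 = 34205.4056
V = 24851.2167 - 34205.4056
= -9354.1889


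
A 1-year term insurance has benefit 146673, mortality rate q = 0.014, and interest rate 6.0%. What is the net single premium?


NSP = benefit * q * v
v = 1/(1+i) = 0.943396
NSP = 146673 * 0.014 * 0.943396
= 1937.1906


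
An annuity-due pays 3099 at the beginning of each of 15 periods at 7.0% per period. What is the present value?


PV_due = PMT * (1-(1+i)^(-n))/i * (1+i)
PV_immediate = 28225.4255
PV_due = 28225.4255 * 1.07
= 30201.2053


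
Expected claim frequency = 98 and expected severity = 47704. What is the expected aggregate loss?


E[S] = E[N] * E[X]
= 98 * 47704
= 4.6750e+06


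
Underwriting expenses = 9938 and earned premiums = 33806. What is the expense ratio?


Expense ratio = expenses / premiums
= 9938 / 33806
= 0.294


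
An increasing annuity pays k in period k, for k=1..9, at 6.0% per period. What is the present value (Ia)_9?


(Ia)_n = sum_{k=1}^{n} k * v^k, v = 1/(1+i)
v = 0.943396
Sum computed term by term:
(Ia)_9 = 31.3785


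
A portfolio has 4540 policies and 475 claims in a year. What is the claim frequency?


frequency = claims / policies
= 475 / 4540
= 0.1046


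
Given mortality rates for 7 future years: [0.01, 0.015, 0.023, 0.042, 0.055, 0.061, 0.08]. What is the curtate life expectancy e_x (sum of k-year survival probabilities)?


e_x = sum_{k=1}^{n} k_p_x
k_p_x values:
  1_p_x = 0.99
  2_p_x = 0.97515
  3_p_x = 0.952722
  4_p_x = 0.912707
  5_p_x = 0.862508
  6_p_x = 0.809895
  7_p_x = 0.745104
e_x = 6.2481


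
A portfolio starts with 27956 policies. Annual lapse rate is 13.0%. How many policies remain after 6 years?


remaining = initial * (1 - lapse)^years
= 27956 * (1 - 0.13)^6
= 27956 * 0.433626
= 12122.4541


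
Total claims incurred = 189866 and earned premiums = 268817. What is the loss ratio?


Loss ratio = claims / premiums
= 189866 / 268817
= 0.7063


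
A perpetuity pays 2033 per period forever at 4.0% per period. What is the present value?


PV = PMT / i
= 2033 / 0.04
= 50825.0


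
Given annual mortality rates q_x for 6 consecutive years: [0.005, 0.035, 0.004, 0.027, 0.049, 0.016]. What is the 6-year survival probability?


p_k = 1 - q_k for each year
Survival = product of (1 - q_k)
= 0.995 * 0.965 * 0.996 * 0.973 * 0.951 * 0.984
= 0.8708


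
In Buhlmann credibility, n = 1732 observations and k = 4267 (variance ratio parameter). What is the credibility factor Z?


Z = n / (n + k)
= 1732 / (1732 + 4267)
= 1732 / 5999
= 0.2887


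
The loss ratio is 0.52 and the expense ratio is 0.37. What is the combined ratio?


Combined ratio = loss ratio + expense ratio
= 0.52 + 0.37
= 0.89


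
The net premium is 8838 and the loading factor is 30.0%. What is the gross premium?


Gross = net * (1 + loading)
= 8838 * (1 + 0.3)
= 8838 * 1.3
= 11489.4


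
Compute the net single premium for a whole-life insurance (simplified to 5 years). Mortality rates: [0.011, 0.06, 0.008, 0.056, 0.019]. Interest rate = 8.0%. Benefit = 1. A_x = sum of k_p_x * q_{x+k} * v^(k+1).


v = 0.925926
Year 0: k_p_x=1.0, q=0.011, term=0.010185
Year 1: k_p_x=0.989, q=0.06, term=0.050874
Year 2: k_p_x=0.92966, q=0.008, term=0.005904
Year 3: k_p_x=0.922223, q=0.056, term=0.03796
Year 4: k_p_x=0.870578, q=0.019, term=0.011258
A_x = 0.1162


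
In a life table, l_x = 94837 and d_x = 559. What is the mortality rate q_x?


q_x = d_x / l_x
= 559 / 94837
= 0.0059


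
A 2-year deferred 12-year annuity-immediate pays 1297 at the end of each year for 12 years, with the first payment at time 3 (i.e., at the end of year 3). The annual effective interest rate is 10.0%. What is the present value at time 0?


PV at time 2 of the 12-year annuity-immediate:
a_n = 1297 * (1-(1+0.1)^(-12))/0.1 = 8837.3583
Discount back 2 years to time 0:
PV = 8837.3583 * (1+0.1)^(-2)
= 8837.3583 * 0.826446
= 7303.6019


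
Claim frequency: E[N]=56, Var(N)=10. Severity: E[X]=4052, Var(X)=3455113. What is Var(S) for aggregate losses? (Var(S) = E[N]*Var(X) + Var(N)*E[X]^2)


Var(S) = E[N]*Var(X) + Var(N)*E[X]^2
= 56*3455113 + 10*4052^2
= 193486328 + 164187040
= 3.5767e+08


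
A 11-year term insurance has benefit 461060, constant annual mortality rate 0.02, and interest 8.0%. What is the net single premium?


NSP = benefit * sum_{k=0}^{n-1} k_p_x * q * v^(k+1)
With constant q=0.02, v=0.925926
Sum = 0.131316
NSP = 461060 * 0.131316
= 60544.5595


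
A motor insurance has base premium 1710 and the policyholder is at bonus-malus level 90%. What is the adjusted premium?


adjusted = base * BM_level / 100
= 1710 * 90 / 100
= 1710 * 0.9
= 1539.0


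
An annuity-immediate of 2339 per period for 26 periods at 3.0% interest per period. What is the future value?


FV = PMT * ((1+i)^n - 1) / i
= 2339 * ((1.03)^26 - 1) / 0.03
= 2339 * (2.156591 - 1) / 0.03
= 90175.5658


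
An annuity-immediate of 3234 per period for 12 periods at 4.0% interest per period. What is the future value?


FV = PMT * ((1+i)^n - 1) / i
= 3234 * ((1.04)^12 - 1) / 0.04
= 3234 * (1.601032 - 1) / 0.04
= 48593.4549


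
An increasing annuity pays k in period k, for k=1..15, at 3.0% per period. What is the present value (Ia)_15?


(Ia)_n = sum_{k=1}^{n} k * v^k, v = 1/(1+i)
v = 0.970874
Sum computed term by term:
(Ia)_15 = 88.9381


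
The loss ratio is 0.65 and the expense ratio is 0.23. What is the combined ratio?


Combined ratio = loss ratio + expense ratio
= 0.65 + 0.23
= 0.88


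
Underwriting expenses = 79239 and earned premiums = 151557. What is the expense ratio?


Expense ratio = expenses / premiums
= 79239 / 151557
= 0.5228


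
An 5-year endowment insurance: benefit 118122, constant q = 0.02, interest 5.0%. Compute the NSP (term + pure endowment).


Term component = 9846.461
Pure endowment = 5_p_x * v^5 * benefit = 0.903921 * 0.783526 * 118122 = 83659.3864
NSP = 93505.8474


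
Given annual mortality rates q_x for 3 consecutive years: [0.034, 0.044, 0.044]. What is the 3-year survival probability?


p_k = 1 - q_k for each year
Survival = product of (1 - q_k)
= 0.966 * 0.956 * 0.956
= 0.8829


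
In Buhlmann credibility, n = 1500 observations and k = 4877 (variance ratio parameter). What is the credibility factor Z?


Z = n / (n + k)
= 1500 / (1500 + 4877)
= 1500 / 6377
= 0.2352


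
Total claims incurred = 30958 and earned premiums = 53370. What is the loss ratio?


Loss ratio = claims / premiums
= 30958 / 53370
= 0.5801


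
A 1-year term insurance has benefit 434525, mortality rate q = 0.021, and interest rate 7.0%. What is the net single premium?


NSP = benefit * q * v
v = 1/(1+i) = 0.934579
NSP = 434525 * 0.021 * 0.934579
= 8528.0607


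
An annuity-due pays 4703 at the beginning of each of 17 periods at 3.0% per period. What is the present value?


PV_due = PMT * (1-(1+i)^(-n))/i * (1+i)
PV_immediate = 61920.2552
PV_due = 61920.2552 * 1.03
= 63777.8628


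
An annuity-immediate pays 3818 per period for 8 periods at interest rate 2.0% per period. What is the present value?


PV = PMT * (1 - (1+i)^(-n)) / i
= 3818 * (1 - (1+0.02)^(-8)) / 0.02
= 3818 * (1 - 0.85349) / 0.02
= 3818 * 7.325481
= 27968.6881
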